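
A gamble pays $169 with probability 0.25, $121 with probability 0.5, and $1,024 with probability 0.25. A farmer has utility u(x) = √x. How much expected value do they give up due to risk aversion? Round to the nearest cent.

E[u] = 0.25·√169 + 0.5·√121 + 0.25·√1024 = 0.25·13 + 0.5·11 + 0.25·32 = 16.75
CE = (16.75)² = 280.5625
Risk premium = EV − CE = 358.75 − 280.5625 = 78.1875

$78.19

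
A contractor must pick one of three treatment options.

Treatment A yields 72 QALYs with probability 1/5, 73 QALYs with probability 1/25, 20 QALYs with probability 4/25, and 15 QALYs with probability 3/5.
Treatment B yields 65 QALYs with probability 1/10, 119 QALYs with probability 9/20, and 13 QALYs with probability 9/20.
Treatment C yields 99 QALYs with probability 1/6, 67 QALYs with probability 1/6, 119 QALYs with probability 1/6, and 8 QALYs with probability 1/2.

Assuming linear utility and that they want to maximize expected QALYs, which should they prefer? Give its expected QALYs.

Treatment A = 1/5 × 72 + 1/25 × 73 + 4/25 × 20 + 3/5 × 15 = 14.4 + 2.92 + 3.2 + 9 = 29.52
Treatment B = 1/10 × 65 + 9/20 × 119 + 9/20 × 13 = 6.5 + 53.55 + 5.85 = 65.9
Treatment C = 1/6 × 99 + 1/6 × 67 + 1/6 × 119 + 1/2 × 8 = 16.5 + 11.1667 + 19.8333 + 4 = 51.5

Treatment B (65.9 QALYs)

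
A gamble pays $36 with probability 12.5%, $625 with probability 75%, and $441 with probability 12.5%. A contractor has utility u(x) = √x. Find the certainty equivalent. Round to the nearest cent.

$489.52

E[u] = 0.125·√36 + 0.75·√625 + 0.125·√441 = 0.125·6 + 0.75·25 + 0.125·21 = 22.125
CE = (22.125)² = 489.515625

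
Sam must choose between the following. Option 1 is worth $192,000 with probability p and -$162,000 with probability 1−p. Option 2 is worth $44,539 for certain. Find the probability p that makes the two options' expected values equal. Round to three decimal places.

p = 0.583

p·192000 + (1−p)·(-162000) = 44539
354000p − 162000 = 44539
p = (44539 + 162000) / 354000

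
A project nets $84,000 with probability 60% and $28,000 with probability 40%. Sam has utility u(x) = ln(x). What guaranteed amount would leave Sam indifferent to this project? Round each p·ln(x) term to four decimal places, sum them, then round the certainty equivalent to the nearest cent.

E[u] = 0.6·ln(84000) + 0.4·ln(28000) = 6.8031 + 4.0960 = 10.8991
CE = e^10.8991 ≈ 54127.63

$54,127.63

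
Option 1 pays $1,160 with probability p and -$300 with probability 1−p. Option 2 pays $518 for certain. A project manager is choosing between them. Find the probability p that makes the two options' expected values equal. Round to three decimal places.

p = 0.560

p·1160 + (1−p)·(-300) = 518
1460p − 300 = 518
p = (518 + 300) / 1460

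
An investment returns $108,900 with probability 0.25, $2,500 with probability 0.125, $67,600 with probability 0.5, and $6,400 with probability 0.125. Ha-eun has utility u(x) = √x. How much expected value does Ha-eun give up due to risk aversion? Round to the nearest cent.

$9,810.94

E[u] = 0.25·√108900 + 0.125·√2500 + 0.5·√67600 + 0.125·√6400 = 0.25·330 + 0.125·50 + 0.5·260 + 0.125·80 = 228.75
CE = (228.75)² = 52326.5625
Risk premium = EV − CE = 62137.5 − 52326.5625 = 9810.9375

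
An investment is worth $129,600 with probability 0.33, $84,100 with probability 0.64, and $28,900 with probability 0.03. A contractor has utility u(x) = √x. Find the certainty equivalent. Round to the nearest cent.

$95,790.25

E[u] = 0.33·√129600 + 0.64·√84100 + 0.03·√28900 = 0.33·360 + 0.64·290 + 0.03·170 = 309.5
CE = (309.5)² = 95790.25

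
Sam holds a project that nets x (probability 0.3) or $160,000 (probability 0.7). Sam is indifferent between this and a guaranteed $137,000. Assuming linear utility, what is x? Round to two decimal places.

x = $83,333.33

0.3·x + 0.7·160000 = 137000
0.3·x = 137000 − 112000 = 25000
x = 25000 / 0.3 = 83333.3333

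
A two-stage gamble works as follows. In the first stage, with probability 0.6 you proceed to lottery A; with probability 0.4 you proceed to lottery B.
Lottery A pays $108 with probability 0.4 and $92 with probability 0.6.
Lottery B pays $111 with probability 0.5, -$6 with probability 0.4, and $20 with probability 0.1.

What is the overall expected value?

$81.08

EV(A) = 0.4 × 108 + 0.6 × 92 = 43.2 + 55.2 = 98.4
EV(B) = 0.5 × 111 + 0.4 × (-6) + 0.1 × 20 = 55.5 − 2.4 + 2 = 55.1
Overall = 0.6 × 98.4 + 0.4 × 55.1 = 59.04 + 22.04 = 81.08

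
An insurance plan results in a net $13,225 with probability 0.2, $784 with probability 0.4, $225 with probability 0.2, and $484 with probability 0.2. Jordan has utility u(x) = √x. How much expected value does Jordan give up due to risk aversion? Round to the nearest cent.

$1,369.84

E[u] = 0.2·√13225 + 0.4·√784 + 0.2·√225 + 0.2·√484 = 0.2·115 + 0.4·28 + 0.2·15 + 0.2·22 = 41.6
CE = (41.6)² = 1730.56
Risk premium = EV − CE = 3100.4 − 1730.56 = 1369.84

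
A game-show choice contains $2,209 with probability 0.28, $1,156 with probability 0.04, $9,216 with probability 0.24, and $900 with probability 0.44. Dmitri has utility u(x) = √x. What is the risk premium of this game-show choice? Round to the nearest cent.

E[u] = 0.28·√2209 + 0.04·√1156 + 0.24·√9216 + 0.44·√900 = 0.28·47 + 0.04·34 + 0.24·96 + 0.44·30 = 50.76
CE = (50.76)² = 2576.5776
Risk premium = EV − CE = 3272.6 − 2576.5776 = 696.0224

$696.02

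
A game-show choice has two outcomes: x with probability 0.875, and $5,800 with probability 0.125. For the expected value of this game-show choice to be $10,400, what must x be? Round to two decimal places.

0.875·x + 0.125·5800 = 10400
0.875·x = 10400 − 725 = 9675
x = 9675 / 0.875 = 11057.1429

x = $11,057.14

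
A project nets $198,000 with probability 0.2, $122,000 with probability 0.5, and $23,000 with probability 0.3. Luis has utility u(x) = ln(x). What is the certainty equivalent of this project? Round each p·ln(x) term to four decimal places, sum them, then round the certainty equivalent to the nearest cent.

E[u] = 0.2·ln(198000) + 0.5·ln(122000) + 0.3·ln(23000) = 2.4392 + 5.8559 + 3.0130 = 11.3081
CE = e^11.3081 ≈ 81478.95

$81,478.95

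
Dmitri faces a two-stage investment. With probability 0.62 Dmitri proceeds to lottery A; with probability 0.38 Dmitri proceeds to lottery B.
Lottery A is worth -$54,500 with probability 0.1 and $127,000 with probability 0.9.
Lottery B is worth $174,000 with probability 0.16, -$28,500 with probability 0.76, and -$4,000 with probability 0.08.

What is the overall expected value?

$69,713.80

EV(A) = 0.1 × (-54500) + 0.9 × 127000 = -5450 + 114300 = 108850
EV(B) = 0.16 × 174000 + 0.76 × (-28500) + 0.08 × (-4000) = 27840 − 21660 − 320 = 5860
Overall = 0.62 × 108850 + 0.38 × 5860 = 67487 + 2226.8 = 69713.8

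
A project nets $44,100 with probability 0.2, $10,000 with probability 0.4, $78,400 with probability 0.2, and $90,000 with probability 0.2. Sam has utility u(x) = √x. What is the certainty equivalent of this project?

E[u] = 0.2·√44100 + 0.4·√10000 + 0.2·√78400 + 0.2·√90000 = 0.2·210 + 0.4·100 + 0.2·280 + 0.2·300 = 198
CE = (198)² = 39204

$39,204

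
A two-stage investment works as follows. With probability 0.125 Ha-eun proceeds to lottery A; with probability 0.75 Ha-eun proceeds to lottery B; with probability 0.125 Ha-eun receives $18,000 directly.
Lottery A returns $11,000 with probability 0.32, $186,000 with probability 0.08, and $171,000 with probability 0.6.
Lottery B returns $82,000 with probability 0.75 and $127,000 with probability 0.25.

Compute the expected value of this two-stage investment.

$87,312.50

EV(A) = 0.32 × 11000 + 0.08 × 186000 + 0.6 × 171000 = 3520 + 14880 + 102600 = 121000
EV(B) = 0.75 × 82000 + 0.25 × 127000 = 61500 + 31750 = 93250
Branch C: 18000 (certain)
Overall = 0.125 × 121000 + 0.75 × 93250 + 0.125 × 18000 = 15125 + 69937.5 + 2250 = 87312.5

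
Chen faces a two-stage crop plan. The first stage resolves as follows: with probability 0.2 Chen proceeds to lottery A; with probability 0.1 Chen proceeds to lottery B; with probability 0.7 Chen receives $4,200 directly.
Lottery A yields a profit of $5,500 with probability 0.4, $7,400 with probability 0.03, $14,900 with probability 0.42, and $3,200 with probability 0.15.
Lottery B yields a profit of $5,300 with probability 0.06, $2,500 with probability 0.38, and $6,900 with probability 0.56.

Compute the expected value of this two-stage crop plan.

$5,285.20

EV(A) = 0.4 × 5500 + 0.03 × 7400 + 0.42 × 14900 + 0.15 × 3200 = 2200 + 222 + 6258 + 480 = 9160
EV(B) = 0.06 × 5300 + 0.38 × 2500 + 0.56 × 6900 = 318 + 950 + 3864 = 5132
Branch C: 4200 (certain)
Overall = 0.2 × 9160 + 0.1 × 5132 + 0.7 × 4200 = 1832 + 513.2 + 2940 = 5285.2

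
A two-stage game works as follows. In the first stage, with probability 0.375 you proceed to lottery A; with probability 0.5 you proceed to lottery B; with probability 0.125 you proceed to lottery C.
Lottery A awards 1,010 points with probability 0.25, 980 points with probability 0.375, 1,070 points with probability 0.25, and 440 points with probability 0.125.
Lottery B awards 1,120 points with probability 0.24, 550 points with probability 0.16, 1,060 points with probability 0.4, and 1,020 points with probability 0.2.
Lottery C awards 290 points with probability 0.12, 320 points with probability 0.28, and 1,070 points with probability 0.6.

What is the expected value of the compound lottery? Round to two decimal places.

EV(A) = 0.25 × 1010 + 0.375 × 980 + 0.25 × 1070 + 0.125 × 440 = 252.5 + 367.5 + 267.5 + 55 = 942.5
EV(B) = 0.24 × 1120 + 0.16 × 550 + 0.4 × 1060 + 0.2 × 1020 = 268.8 + 88 + 424 + 204 = 984.8
EV(C) = 0.12 × 290 + 0.28 × 320 + 0.6 × 1070 = 34.8 + 89.6 + 642 = 766.4
Overall = 0.375 × 942.5 + 0.5 × 984.8 + 0.125 × 766.4 = 353.4375 + 492.4 + 95.8 = 941.6375

941.64 points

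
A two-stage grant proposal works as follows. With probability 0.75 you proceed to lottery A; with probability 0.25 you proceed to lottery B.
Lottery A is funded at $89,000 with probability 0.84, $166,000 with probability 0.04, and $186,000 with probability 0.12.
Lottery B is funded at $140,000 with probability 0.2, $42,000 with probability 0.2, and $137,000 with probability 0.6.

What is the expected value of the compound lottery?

EV(A) = 0.84 × 89000 + 0.04 × 166000 + 0.12 × 186000 = 74760 + 6640 + 22320 = 103720
EV(B) = 0.2 × 140000 + 0.2 × 42000 + 0.6 × 137000 = 28000 + 8400 + 82200 = 118600
Overall = 0.75 × 103720 + 0.25 × 118600 = 77790 + 29650 = 107440

$107,440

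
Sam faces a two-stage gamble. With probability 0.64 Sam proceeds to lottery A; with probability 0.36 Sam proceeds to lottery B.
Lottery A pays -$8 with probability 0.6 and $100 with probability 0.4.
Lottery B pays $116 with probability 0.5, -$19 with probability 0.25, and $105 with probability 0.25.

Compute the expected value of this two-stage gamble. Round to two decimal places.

EV(A) = 0.6 × (-8) + 0.4 × 100 = -4.8 + 40 = 35.2
EV(B) = 0.5 × 116 + 0.25 × (-19) + 0.25 × 105 = 58 − 4.75 + 26.25 = 79.5
Overall = 0.64 × 35.2 + 0.36 × 79.5 = 22.528 + 28.62 = 51.148

$51.15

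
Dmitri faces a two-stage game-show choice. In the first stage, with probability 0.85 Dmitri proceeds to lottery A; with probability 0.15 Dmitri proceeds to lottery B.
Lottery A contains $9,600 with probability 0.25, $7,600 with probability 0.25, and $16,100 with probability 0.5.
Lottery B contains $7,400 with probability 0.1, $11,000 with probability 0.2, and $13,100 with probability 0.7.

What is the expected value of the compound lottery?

EV(A) = 0.25 × 9600 + 0.25 × 7600 + 0.5 × 16100 = 2400 + 1900 + 8050 = 12350
EV(B) = 0.1 × 7400 + 0.2 × 11000 + 0.7 × 13100 = 740 + 2200 + 9170 = 12110
Overall = 0.85 × 12350 + 0.15 × 12110 = 10497.5 + 1816.5 = 12314

$12,314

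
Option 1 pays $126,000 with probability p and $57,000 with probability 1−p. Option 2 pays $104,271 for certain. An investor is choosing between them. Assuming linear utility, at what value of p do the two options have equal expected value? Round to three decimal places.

p·126000 + (1−p)·57000 = 104271
69000p + 57000 = 104271
p = (104271 − 57000) / 69000

p = 0.685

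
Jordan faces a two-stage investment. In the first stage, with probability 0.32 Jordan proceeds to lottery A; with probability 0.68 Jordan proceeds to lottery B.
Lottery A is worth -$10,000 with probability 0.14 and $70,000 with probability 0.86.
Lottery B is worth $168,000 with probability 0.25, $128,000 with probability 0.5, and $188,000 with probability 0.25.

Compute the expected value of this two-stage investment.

EV(A) = 0.14 × (-10000) + 0.86 × 70000 = -1400 + 60200 = 58800
EV(B) = 0.25 × 168000 + 0.5 × 128000 + 0.25 × 188000 = 42000 + 64000 + 47000 = 153000
Overall = 0.32 × 58800 + 0.68 × 153000 = 18816 + 104040 = 122856

$122,856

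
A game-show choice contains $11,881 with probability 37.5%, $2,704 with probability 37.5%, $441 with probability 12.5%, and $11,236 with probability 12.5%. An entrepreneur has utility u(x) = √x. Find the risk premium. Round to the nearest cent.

$1,114.94

E[u] = 0.375·√11881 + 0.375·√2704 + 0.125·√441 + 0.125·√11236 = 0.375·109 + 0.375·52 + 0.125·21 + 0.125·106 = 76.25
CE = (76.25)² = 5814.0625
Risk premium = EV − CE = 6929 − 5814.0625 = 1114.9375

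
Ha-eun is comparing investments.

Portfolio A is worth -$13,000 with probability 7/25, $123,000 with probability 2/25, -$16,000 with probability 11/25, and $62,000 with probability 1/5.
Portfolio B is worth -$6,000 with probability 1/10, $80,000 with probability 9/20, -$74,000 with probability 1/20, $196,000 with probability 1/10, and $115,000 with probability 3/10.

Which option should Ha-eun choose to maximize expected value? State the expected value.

Portfolio B ($85,800)

Portfolio A = 7/25 × (-13000) + 2/25 × 123000 + 11/25 × (-16000) + 1/5 × 62000 = -3640 + 9840 − 7040 + 12400 = 11560
Portfolio B = 1/10 × (-6000) + 9/20 × 80000 + 1/20 × (-74000) + 1/10 × 196000 + 3/10 × 115000 = -600 + 36000 − 3700 + 19600 + 34500 = 85800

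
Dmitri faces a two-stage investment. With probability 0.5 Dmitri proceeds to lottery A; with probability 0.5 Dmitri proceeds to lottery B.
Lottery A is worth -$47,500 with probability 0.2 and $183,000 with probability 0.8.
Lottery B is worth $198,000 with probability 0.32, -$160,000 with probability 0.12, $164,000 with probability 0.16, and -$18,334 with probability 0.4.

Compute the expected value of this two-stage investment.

$99,983.20

EV(A) = 0.2 × (-47500) + 0.8 × 183000 = -9500 + 146400 = 136900
EV(B) = 0.32 × 198000 + 0.12 × (-160000) + 0.16 × 164000 + 0.4 × (-18334) = 63360 − 19200 + 26240 − 7333.6 = 63066.4
Overall = 0.5 × 136900 + 0.5 × 63066.4 = 68450 + 31533.2 = 99983.2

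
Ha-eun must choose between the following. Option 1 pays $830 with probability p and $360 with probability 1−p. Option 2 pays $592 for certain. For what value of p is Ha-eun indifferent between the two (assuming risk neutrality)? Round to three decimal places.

p = 0.494

p·830 + (1−p)·360 = 592
470p + 360 = 592
p = (592 − 360) / 470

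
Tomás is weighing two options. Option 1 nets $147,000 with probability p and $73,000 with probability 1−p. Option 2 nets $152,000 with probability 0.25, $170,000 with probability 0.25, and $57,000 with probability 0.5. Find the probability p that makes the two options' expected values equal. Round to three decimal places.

EV(Option 2) = 0.25 × 152000 + 0.25 × 170000 + 0.5 × 57000 = 38000 + 42500 + 28500 = 109000
p·147000 + (1−p)·73000 = 109000
74000p + 73000 = 109000
p = (109000 − 73000) / 74000

p = 0.486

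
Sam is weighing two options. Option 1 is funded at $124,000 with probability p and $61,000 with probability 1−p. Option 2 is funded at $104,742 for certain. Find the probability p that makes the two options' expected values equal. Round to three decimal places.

p = 0.694

p·124000 + (1−p)·61000 = 104742
63000p + 61000 = 104742
p = (104742 − 61000) / 63000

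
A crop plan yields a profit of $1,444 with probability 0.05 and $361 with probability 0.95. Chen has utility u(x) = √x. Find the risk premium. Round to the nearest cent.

$17.15

E[u] = 0.05·√1444 + 0.95·√361 = 0.05·38 + 0.95·19 = 19.95
CE = (19.95)² = 398.0025
Risk premium = EV − CE = 415.15 − 398.0025 = 17.1475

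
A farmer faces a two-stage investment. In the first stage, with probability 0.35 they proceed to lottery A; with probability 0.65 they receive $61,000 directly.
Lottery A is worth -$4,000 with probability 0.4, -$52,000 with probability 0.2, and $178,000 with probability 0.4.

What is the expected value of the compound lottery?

EV(A) = 0.4 × (-4000) + 0.2 × (-52000) + 0.4 × 178000 = -1600 − 10400 + 71200 = 59200
Branch B: 61000 (certain)
Overall = 0.35 × 59200 + 0.65 × 61000 = 20720 + 39650 = 60370

$60,370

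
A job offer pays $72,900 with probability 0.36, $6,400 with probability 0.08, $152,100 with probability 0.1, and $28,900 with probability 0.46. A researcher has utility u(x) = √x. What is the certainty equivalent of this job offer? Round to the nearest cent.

E[u] = 0.36·√72900 + 0.08·√6400 + 0.1·√152100 + 0.46·√28900 = 0.36·270 + 0.08·80 + 0.1·390 + 0.46·170 = 220.8
CE = (220.8)² = 48752.64

$48,752.64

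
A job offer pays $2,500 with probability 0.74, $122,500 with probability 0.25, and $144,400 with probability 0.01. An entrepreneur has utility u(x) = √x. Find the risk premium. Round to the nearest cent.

$17,458.11

E[u] = 0.74·√2500 + 0.25·√122500 + 0.01·√144400 = 0.74·50 + 0.25·350 + 0.01·380 = 128.3
CE = (128.3)² = 16460.89
Risk premium = EV − CE = 33919 − 16460.89 = 17458.11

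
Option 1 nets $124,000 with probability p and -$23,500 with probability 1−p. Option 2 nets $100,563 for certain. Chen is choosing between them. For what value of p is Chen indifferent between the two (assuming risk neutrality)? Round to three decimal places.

p = 0.841

p·124000 + (1−p)·(-23500) = 100563
147500p − 23500 = 100563
p = (100563 + 23500) / 147500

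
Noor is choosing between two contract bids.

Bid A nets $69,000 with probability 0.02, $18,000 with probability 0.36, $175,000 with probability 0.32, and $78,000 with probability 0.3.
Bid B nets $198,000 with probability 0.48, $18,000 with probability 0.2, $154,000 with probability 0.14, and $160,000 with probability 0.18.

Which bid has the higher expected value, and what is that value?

Bid B ($149,000)

Bid A = 0.02 × 69000 + 0.36 × 18000 + 0.32 × 175000 + 0.3 × 78000 = 1380 + 6480 + 56000 + 23400 = 87260
Bid B = 0.48 × 198000 + 0.2 × 18000 + 0.14 × 154000 + 0.18 × 160000 = 95040 + 3600 + 21560 + 28800 = 149000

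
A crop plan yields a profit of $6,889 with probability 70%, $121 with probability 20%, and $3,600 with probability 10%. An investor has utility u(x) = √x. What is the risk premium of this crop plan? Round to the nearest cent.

$810.81

E[u] = 0.7·√6889 + 0.2·√121 + 0.1·√3600 = 0.7·83 + 0.2·11 + 0.1·60 = 66.3
CE = (66.3)² = 4395.69
Risk premium = EV − CE = 5206.5 − 4395.69 = 810.81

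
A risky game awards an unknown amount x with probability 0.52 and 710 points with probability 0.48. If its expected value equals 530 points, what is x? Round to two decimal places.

0.52·x + 0.48·710 = 530
0.52·x = 530 − 340.8 = 189.2
x = 189.2 / 0.52 = 363.8462

x = 363.85 points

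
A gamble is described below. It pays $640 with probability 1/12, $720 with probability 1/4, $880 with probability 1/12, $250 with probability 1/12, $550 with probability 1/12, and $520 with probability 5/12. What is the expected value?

EV = 1/12 × 640 + 1/4 × 720 + 1/12 × 880 + 1/12 × 250 + 1/12 × 550 + 5/12 × 520 = 53.3333 + 180 + 73.3333 + 20.8333 + 45.8333 + 216.6667 = 590

$590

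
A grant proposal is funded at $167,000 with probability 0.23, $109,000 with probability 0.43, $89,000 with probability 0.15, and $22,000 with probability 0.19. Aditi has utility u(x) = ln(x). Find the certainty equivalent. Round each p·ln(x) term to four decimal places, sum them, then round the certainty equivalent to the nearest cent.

E[u] = 0.23·ln(167000) + 0.43·ln(109000) + 0.15·ln(89000) + 0.19·ln(22000) = 2.7659 + 4.9876 + 1.7095 + 1.8998 = 11.3628
CE = e^11.3628 ≈ 86060.00

$86,060.00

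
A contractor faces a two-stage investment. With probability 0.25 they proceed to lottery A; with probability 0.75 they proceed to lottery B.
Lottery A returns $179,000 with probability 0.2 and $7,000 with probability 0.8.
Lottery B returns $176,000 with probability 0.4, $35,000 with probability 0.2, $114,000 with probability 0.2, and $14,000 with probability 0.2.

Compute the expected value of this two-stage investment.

$87,600

EV(A) = 0.2 × 179000 + 0.8 × 7000 = 35800 + 5600 = 41400
EV(B) = 0.4 × 176000 + 0.2 × 35000 + 0.2 × 114000 + 0.2 × 14000 = 70400 + 7000 + 22800 + 2800 = 103000
Overall = 0.25 × 41400 + 0.75 × 103000 = 10350 + 77250 = 87600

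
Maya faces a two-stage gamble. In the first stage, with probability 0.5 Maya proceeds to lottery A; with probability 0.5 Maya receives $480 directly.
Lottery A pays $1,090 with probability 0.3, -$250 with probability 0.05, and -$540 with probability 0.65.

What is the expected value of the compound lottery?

$221.75

EV(A) = 0.3 × 1090 + 0.05 × (-250) + 0.65 × (-540) = 327 − 12.5 − 351 = -36.5
Branch B: 480 (certain)
Overall = 0.5 × (-36.5) + 0.5 × 480 = -18.25 + 240 = 221.75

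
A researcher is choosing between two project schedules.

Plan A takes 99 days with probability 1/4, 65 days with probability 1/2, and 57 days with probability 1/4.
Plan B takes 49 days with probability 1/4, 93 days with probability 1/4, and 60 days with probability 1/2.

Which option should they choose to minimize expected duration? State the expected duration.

Plan B (65.5 days)

Plan A = 1/4 × 99 + 1/2 × 65 + 1/4 × 57 = 24.75 + 32.5 + 14.25 = 71.5
Plan B = 1/4 × 49 + 1/4 × 93 + 1/2 × 60 = 12.25 + 23.25 + 30 = 65.5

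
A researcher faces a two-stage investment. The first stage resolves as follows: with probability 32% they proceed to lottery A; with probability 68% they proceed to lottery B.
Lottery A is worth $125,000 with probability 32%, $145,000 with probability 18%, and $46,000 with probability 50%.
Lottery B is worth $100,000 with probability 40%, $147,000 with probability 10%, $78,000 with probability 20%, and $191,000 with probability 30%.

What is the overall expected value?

EV(A) = 0.32 × 125000 + 0.18 × 145000 + 0.5 × 46000 = 40000 + 26100 + 23000 = 89100
EV(B) = 0.4 × 100000 + 0.1 × 147000 + 0.2 × 78000 + 0.3 × 191000 = 40000 + 14700 + 15600 + 57300 = 127600
Overall = 0.32 × 89100 + 0.68 × 127600 = 28512 + 86768 = 115280

$115,280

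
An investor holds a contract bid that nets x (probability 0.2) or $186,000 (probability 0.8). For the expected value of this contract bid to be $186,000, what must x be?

x = $186,000

0.2·x + 0.8·186000 = 186000
0.2·x = 186000 − 148800 = 37200
x = 37200 / 0.2 = 186000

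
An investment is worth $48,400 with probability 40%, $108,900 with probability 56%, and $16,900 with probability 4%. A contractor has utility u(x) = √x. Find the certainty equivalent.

E[u] = 0.4·√48400 + 0.56·√108900 + 0.04·√16900 = 0.4·220 + 0.56·330 + 0.04·130 = 278
CE = (278)² = 77284

$77,284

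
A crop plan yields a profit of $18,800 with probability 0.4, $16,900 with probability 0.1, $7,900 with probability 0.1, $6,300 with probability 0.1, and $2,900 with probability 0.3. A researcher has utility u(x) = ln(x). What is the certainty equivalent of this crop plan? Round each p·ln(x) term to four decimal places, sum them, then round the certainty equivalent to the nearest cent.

$8,726.33

E[u] = 0.4·ln(18800) + 0.1·ln(16900) + 0.1·ln(7900) + 0.1·ln(6300) + 0.3·ln(2900) = 3.9366 + 0.9735 + 0.8975 + 0.8748 + 2.3917 = 9.0741
CE = e^9.0741 ≈ 8726.33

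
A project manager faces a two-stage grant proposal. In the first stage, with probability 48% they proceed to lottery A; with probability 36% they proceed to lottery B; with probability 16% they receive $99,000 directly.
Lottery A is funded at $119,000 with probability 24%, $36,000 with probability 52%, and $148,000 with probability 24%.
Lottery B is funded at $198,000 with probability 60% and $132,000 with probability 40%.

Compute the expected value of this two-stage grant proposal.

$117,360

EV(A) = 0.24 × 119000 + 0.52 × 36000 + 0.24 × 148000 = 28560 + 18720 + 35520 = 82800
EV(B) = 0.6 × 198000 + 0.4 × 132000 = 118800 + 52800 = 171600
Branch C: 99000 (certain)
Overall = 0.48 × 82800 + 0.36 × 171600 + 0.16 × 99000 = 39744 + 61776 + 15840 = 117360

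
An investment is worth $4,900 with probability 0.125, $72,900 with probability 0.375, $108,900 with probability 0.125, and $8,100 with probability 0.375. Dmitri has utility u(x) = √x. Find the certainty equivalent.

E[u] = 0.125·√4900 + 0.375·√72900 + 0.125·√108900 + 0.375·√8100 = 0.125·70 + 0.375·270 + 0.125·330 + 0.375·90 = 185
CE = (185)² = 34225

$34,225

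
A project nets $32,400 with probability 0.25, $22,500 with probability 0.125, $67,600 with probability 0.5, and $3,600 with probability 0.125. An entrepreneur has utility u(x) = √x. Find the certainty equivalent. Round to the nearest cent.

$40,501.56

E[u] = 0.25·√32400 + 0.125·√22500 + 0.5·√67600 + 0.125·√3600 = 0.25·180 + 0.125·150 + 0.5·260 + 0.125·60 = 201.25
CE = (201.25)² = 40501.5625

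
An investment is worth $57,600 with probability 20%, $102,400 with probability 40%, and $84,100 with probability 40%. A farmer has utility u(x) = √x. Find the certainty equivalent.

$85,264

E[u] = 0.2·√57600 + 0.4·√102400 + 0.4·√84100 = 0.2·240 + 0.4·320 + 0.4·290 = 292
CE = (292)² = 85264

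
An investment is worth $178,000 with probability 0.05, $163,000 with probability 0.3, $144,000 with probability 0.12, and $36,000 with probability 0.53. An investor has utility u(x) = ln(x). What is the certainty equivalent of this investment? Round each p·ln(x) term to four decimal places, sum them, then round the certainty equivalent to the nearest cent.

$72,453.48

E[u] = 0.05·ln(178000) + 0.3·ln(163000) + 0.12·ln(144000) + 0.53·ln(36000) = 0.6045 + 3.6005 + 1.4253 + 5.5604 = 11.1907
CE = e^11.1907 ≈ 72453.48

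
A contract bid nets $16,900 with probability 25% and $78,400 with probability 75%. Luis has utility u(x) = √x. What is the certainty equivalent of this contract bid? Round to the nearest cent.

$58,806.25

E[u] = 0.25·√16900 + 0.75·√78400 = 0.25·130 + 0.75·280 = 242.5
CE = (242.5)² = 58806.25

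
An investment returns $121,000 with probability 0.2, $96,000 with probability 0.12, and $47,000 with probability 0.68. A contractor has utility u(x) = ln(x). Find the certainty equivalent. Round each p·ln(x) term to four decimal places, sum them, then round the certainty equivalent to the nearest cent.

$61,870.58

E[u] = 0.2·ln(121000) + 0.12·ln(96000) + 0.68·ln(47000) = 2.3407 + 1.3767 + 7.3154 = 11.0328
CE = e^11.0328 ≈ 61870.58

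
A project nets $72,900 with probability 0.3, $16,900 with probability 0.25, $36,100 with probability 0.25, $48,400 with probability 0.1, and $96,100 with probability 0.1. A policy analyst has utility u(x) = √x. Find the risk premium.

$3,774

E[u] = 0.3·√72900 + 0.25·√16900 + 0.25·√36100 + 0.1·√48400 + 0.1·√96100 = 0.3·270 + 0.25·130 + 0.25·190 + 0.1·220 + 0.1·310 = 214
CE = (214)² = 45796
Risk premium = EV − CE = 49570 − 45796 = 3774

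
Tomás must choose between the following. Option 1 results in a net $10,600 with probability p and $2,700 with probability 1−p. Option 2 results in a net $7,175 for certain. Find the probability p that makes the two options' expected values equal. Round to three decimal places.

p = 0.566

p·10600 + (1−p)·2700 = 7175
7900p + 2700 = 7175
p = (7175 − 2700) / 7900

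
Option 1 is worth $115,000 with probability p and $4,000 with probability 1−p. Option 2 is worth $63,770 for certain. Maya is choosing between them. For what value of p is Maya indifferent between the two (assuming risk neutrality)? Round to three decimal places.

p = 0.538

p·115000 + (1−p)·4000 = 63770
111000p + 4000 = 63770
p = (63770 − 4000) / 111000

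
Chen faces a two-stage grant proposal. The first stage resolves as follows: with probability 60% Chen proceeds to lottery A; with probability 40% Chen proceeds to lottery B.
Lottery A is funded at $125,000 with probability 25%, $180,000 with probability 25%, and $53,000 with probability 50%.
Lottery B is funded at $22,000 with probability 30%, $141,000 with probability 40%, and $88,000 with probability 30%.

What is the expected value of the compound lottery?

EV(A) = 0.25 × 125000 + 0.25 × 180000 + 0.5 × 53000 = 31250 + 45000 + 26500 = 102750
EV(B) = 0.3 × 22000 + 0.4 × 141000 + 0.3 × 88000 = 6600 + 56400 + 26400 = 89400
Overall = 0.6 × 102750 + 0.4 × 89400 = 61650 + 35760 = 97410

$97,410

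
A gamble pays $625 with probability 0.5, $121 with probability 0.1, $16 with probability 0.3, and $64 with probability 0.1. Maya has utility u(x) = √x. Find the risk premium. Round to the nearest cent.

E[u] = 0.5·√625 + 0.1·√121 + 0.3·√16 + 0.1·√64 = 0.5·25 + 0.1·11 + 0.3·4 + 0.1·8 = 15.6
CE = (15.6)² = 243.36
Risk premium = EV − CE = 335.8 − 243.36 = 92.44

$92.44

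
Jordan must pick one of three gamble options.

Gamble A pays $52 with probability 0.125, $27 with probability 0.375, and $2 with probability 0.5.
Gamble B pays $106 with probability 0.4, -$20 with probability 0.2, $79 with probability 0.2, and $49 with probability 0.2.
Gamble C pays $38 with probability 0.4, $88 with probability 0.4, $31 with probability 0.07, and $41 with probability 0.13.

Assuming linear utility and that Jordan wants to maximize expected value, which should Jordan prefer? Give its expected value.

Gamble B ($64)

Gamble A = 0.125 × 52 + 0.375 × 27 + 0.5 × 2 = 6.5 + 10.125 + 1 = 17.625
Gamble B = 0.4 × 106 + 0.2 × (-20) + 0.2 × 79 + 0.2 × 49 = 42.4 − 4 + 15.8 + 9.8 = 64
Gamble C = 0.4 × 38 + 0.4 × 88 + 0.07 × 31 + 0.13 × 41 = 15.2 + 35.2 + 2.17 + 5.33 = 57.9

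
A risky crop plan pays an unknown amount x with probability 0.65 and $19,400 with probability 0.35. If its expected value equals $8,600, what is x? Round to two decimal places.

0.65·x + 0.35·19400 = 8600
0.65·x = 8600 − 6790 = 1810
x = 1810 / 0.65 = 2784.6154

x = $2,784.62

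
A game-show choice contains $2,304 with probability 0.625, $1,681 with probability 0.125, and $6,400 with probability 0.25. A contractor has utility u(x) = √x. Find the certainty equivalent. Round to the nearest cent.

E[u] = 0.625·√2304 + 0.125·√1681 + 0.25·√6400 = 0.625·48 + 0.125·41 + 0.25·80 = 55.125
CE = (55.125)² = 3038.765625

$3,038.77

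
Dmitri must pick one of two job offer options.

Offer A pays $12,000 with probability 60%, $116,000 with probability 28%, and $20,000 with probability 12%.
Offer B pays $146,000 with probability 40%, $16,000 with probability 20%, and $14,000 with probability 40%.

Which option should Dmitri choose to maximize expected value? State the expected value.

Offer B ($67,200)

Offer A = 0.6 × 12000 + 0.28 × 116000 + 0.12 × 20000 = 7200 + 32480 + 2400 = 42080
Offer B = 0.4 × 146000 + 0.2 × 16000 + 0.4 × 14000 = 58400 + 3200 + 5600 = 67200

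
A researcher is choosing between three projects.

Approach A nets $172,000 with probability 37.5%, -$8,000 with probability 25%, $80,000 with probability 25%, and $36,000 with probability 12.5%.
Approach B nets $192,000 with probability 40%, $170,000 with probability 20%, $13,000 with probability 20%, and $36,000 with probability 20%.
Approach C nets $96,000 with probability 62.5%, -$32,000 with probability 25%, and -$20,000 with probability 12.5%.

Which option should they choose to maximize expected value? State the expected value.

Approach B ($120,600)

Approach A = 0.375 × 172000 + 0.25 × (-8000) + 0.25 × 80000 + 0.125 × 36000 = 64500 − 2000 + 20000 + 4500 = 87000
Approach B = 0.4 × 192000 + 0.2 × 170000 + 0.2 × 13000 + 0.2 × 36000 = 76800 + 34000 + 2600 + 7200 = 120600
Approach C = 0.625 × 96000 + 0.25 × (-32000) + 0.125 × (-20000) = 60000 − 8000 − 2500 = 49500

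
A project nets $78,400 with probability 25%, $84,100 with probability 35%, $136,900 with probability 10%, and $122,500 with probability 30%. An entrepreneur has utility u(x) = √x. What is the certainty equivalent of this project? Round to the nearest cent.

$98,282.25

E[u] = 0.25·√78400 + 0.35·√84100 + 0.1·√136900 + 0.3·√122500 = 0.25·280 + 0.35·290 + 0.1·370 + 0.3·350 = 313.5
CE = (313.5)² = 98282.25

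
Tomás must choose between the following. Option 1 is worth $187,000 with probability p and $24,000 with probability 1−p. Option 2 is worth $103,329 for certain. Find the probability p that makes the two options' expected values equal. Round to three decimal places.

p = 0.487

p·187000 + (1−p)·24000 = 103329
163000p + 24000 = 103329
p = (103329 − 24000) / 163000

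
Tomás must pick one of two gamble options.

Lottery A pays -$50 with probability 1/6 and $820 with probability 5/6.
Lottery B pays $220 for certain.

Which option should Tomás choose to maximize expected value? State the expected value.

Lottery A = 1/6 × (-50) + 5/6 × 820 = -8.3333 + 683.3333 = 675
Lottery B: 220 (certain)

Lottery A ($675)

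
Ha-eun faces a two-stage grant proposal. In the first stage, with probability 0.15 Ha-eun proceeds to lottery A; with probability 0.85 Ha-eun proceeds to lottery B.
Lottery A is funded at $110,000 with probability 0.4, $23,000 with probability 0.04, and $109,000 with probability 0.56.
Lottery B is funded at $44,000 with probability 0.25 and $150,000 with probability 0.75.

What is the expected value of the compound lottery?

EV(A) = 0.4 × 110000 + 0.04 × 23000 + 0.56 × 109000 = 44000 + 920 + 61040 = 105960
EV(B) = 0.25 × 44000 + 0.75 × 150000 = 11000 + 112500 = 123500
Overall = 0.15 × 105960 + 0.85 × 123500 = 15894 + 104975 = 120869

$120,869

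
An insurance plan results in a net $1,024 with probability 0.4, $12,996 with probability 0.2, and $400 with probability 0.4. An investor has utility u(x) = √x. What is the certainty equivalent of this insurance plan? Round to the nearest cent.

$1,900.96

E[u] = 0.4·√1024 + 0.2·√12996 + 0.4·√400 = 0.4·32 + 0.2·114 + 0.4·20 = 43.6
CE = (43.6)² = 1900.96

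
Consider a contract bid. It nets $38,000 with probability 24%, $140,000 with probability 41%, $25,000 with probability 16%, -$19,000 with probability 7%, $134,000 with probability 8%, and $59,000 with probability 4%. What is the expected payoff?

$82,270

EV = 0.24 × 38000 + 0.41 × 140000 + 0.16 × 25000 + 0.07 × (-19000) + 0.08 × 134000 + 0.04 × 59000 = 9120 + 57400 + 4000 − 1330 + 10720 + 2360 = 82270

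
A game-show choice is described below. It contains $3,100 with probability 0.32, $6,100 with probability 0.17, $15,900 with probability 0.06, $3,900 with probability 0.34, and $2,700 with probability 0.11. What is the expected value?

EV = 0.32 × 3100 + 0.17 × 6100 + 0.06 × 15900 + 0.34 × 3900 + 0.11 × 2700 = 992 + 1037 + 954 + 1326 + 297 = 4606

$4,606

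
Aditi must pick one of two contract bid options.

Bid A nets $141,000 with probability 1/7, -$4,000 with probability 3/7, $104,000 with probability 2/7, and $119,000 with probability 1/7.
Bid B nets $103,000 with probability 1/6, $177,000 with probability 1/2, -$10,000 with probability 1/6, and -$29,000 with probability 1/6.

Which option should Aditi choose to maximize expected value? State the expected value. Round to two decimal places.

Bid A = 1/7 × 141000 + 3/7 × (-4000) + 2/7 × 104000 + 1/7 × 119000 = 20142.8571 − 1714.2857 + 29714.2857 + 17000 = 65142.8571
Bid B = 1/6 × 103000 + 1/2 × 177000 + 1/6 × (-10000) + 1/6 × (-29000) = 17166.6667 + 88500 − 1666.6667 − 4833.3333 = 99166.6667

Bid B ($99,166.67)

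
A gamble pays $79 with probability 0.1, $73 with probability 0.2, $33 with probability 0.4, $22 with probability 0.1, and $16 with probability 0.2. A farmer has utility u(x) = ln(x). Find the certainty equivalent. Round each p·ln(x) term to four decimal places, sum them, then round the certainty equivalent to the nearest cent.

E[u] = 0.1·ln(79) + 0.2·ln(73) + 0.4·ln(33) + 0.1·ln(22) + 0.2·ln(16) = 0.4369 + 0.8581 + 1.3986 + 0.3091 + 0.5545 = 3.5572
CE = e^3.5572 ≈ 35.06

$35.06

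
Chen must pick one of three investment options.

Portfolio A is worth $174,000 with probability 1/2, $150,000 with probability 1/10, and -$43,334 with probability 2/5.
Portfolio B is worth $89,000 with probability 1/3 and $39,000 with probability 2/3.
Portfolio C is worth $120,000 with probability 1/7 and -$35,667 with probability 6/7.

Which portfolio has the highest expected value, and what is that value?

Portfolio A ($84,666.40)

Portfolio A = 1/2 × 174000 + 1/10 × 150000 + 2/5 × (-43334) = 87000 + 15000 − 17333.6 = 84666.4
Portfolio B = 1/3 × 89000 + 2/3 × 39000 = 29666.6667 + 26000 = 55666.6667
Portfolio C = 1/7 × 120000 + 6/7 × (-35667) = 17142.8571 − 30571.7143 = -13428.8571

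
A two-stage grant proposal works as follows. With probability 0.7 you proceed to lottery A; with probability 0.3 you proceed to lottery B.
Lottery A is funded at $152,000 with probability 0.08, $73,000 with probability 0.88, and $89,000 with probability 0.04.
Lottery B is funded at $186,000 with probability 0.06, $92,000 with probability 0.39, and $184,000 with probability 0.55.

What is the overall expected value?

EV(A) = 0.08 × 152000 + 0.88 × 73000 + 0.04 × 89000 = 12160 + 64240 + 3560 = 79960
EV(B) = 0.06 × 186000 + 0.39 × 92000 + 0.55 × 184000 = 11160 + 35880 + 101200 = 148240
Overall = 0.7 × 79960 + 0.3 × 148240 = 55972 + 44472 = 100444

$100,444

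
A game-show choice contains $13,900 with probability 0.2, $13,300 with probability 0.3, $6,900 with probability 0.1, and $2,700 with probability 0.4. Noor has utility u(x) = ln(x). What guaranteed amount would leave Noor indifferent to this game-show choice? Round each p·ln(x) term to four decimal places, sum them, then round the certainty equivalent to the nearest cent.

$6,640.22

E[u] = 0.2·ln(13900) + 0.3·ln(13300) + 0.1·ln(6900) + 0.4·ln(2700) = 1.9079 + 2.8487 + 0.8839 + 3.1604 = 8.8009
CE = e^8.8009 ≈ 6640.22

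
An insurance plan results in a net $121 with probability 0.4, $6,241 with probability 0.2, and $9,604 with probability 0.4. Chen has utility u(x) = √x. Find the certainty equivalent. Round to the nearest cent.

E[u] = 0.4·√121 + 0.2·√6241 + 0.4·√9604 = 0.4·11 + 0.2·79 + 0.4·98 = 59.4
CE = (59.4)² = 3528.36

$3,528.36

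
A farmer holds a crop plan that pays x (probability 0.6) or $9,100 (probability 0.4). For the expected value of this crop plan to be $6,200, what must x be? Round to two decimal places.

x = $4,266.67

0.6·x + 0.4·9100 = 6200
0.6·x = 6200 − 3640 = 2560
x = 2560 / 0.6 = 4266.6667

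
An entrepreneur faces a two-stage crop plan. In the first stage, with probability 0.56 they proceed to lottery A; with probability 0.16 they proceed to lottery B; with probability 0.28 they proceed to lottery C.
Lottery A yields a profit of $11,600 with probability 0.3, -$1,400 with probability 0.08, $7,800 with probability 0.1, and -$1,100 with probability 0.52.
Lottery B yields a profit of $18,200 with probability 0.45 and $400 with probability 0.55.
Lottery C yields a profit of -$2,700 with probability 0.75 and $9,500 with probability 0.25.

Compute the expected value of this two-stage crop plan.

$3,446.16

EV(A) = 0.3 × 11600 + 0.08 × (-1400) + 0.1 × 7800 + 0.52 × (-1100) = 3480 − 112 + 780 − 572 = 3576
EV(B) = 0.45 × 18200 + 0.55 × 400 = 8190 + 220 = 8410
EV(C) = 0.75 × (-2700) + 0.25 × 9500 = -2025 + 2375 = 350
Overall = 0.56 × 3576 + 0.16 × 8410 + 0.28 × 350 = 2002.56 + 1345.6 + 98 = 3446.16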